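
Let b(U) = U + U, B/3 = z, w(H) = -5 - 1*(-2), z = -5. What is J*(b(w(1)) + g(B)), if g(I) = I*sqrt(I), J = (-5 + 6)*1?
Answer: -6 - 15*I*sqrt(15) ≈ -6.0 - 58.095*I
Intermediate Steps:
w(H) = -3 (w(H) = -5 + 2 = -3)
J = 1 (J = 1*1 = 1)
B = -15 (B = 3*(-5) = -15)
b(U) = 2*U
g(I) = I**(3/2)
J*(b(w(1)) + g(B)) = 1*(2*(-3) + (-15)**(3/2)) = 1*(-6 - 15*I*sqrt(15)) = -6 - 15*I*sqrt(15)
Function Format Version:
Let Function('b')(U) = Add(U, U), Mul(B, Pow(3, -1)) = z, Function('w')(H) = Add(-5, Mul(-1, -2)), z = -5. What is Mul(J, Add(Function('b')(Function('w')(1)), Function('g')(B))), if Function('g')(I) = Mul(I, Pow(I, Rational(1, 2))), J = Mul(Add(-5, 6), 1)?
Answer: Add(-6, Mul(-15, I, Pow(15, Rational(1, 2)))) ≈ Add(-6.0000, Mul(-58.095, I))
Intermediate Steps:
Function('w')(H) = -3 (Function('w')(H) = Add(-5, 2) = -3)
J = 1 (J = Mul(1, 1) = 1)
B = -15 (B = Mul(3, -5) = -15)
Function('b')(U) = Mul(2, U)
Function('g')(I) = Pow(I, Rational(3, 2))
Mul(J, Add(Function('b')(Function('w')(1)), Function('g')(B))) = Mul(1, Add(Mul(2, -3), Pow(-15, Rational(3, 2)))) = Mul(1, Add(-6, Mul(-15, I, Pow(15, Rational(1, 2))))) = Add(-6, Mul(-15, I, Pow(15, Rational(1, 2))))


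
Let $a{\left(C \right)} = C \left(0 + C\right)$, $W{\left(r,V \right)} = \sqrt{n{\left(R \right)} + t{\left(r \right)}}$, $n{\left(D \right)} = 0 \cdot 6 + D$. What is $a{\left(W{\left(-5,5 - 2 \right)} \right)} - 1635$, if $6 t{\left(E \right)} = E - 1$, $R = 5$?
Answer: $-1631$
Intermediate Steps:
$n{\left(D \right)} = D$ ($n{\left(D \right)} = 0 + D = D$)
$t{\left(E \right)} = - \frac{1}{6} + \frac{E}{6}$ ($t{\left(E \right)} = \frac{E - 1}{6} = \frac{-1 + E}{6} = - \frac{1}{6} + \frac{E}{6}$)
$W{\left(r,V \right)} = \sqrt{\frac{29}{6} + \frac{r}{6}}$ ($W{\left(r,V \right)} = \sqrt{5 + \left(- \frac{1}{6} + \frac{r}{6}\right)} = \sqrt{\frac{29}{6} + \frac{r}{6}}$)
$a{\left(C \right)} = C^{2}$ ($a{\left(C \right)} = C C = C^{2}$)
$a{\left(W{\left(-5,5 - 2 \right)} \right)} - 1635 = \left(\frac{\sqrt{174 + 6 \left(-5\right)}}{6}\right)^{2} - 1635 = \left(\frac{\sqrt{174 - 30}}{6}\right)^{2} - 1635 = \left(\frac{\sqrt{144}}{6}\right)^{2} - 1635 = \left(\frac{1}{6} \cdot 12\right)^{2} - 1635 = 2^{2} - 1635 = 4 - 1635 = -1631$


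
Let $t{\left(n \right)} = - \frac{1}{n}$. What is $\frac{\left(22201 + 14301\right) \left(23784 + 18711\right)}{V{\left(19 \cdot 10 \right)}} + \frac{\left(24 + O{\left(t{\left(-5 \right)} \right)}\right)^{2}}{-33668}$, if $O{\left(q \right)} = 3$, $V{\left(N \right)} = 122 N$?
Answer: $\frac{137432066145}{2053748} \approx 66918.0$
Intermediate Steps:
$\frac{\left(22201 + 14301\right) \left(23784 + 18711\right)}{V{\left(19 \cdot 10 \right)}} + \frac{\left(24 + O{\left(t{\left(-5 \right)} \right)}\right)^{2}}{-33668} = \frac{\left(22201 + 14301\right) \left(23784 + 18711\right)}{122 \cdot 19 \cdot 10} + \frac{\left(24 + 3\right)^{2}}{-33668} = \frac{36502 \cdot 42495}{122 \cdot 190} + 27^{2} \left(- \frac{1}{33668}\right) = \frac{1551152490}{23180} + 729 \left(- \frac{1}{33668}\right) = 1551152490 \cdot \frac{1}{23180} - \frac{729}{33668} = \frac{155115249}{2318} - \frac{729}{33668} = \frac{137432066145}{2053748}$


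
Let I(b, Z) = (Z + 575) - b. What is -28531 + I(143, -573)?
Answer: -28672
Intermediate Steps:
I(b, Z) = 575 + Z - b (I(b, Z) = (575 + Z) - b = 575 + Z - b)
-28531 + I(143, -573) = -28531 + (575 - 573 - 1*143) = -28531 + (575 - 573 - 143) = -28531 - 141 = -28672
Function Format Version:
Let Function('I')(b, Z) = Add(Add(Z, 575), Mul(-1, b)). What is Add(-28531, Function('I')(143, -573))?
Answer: -28672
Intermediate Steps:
Function('I')(b, Z) = Add(575, Z, Mul(-1, b)) (Function('I')(b, Z) = Add(Add(575, Z), Mul(-1, b)) = Add(575, Z, Mul(-1, b)))
Add(-28531, Function('I')(143, -573)) = Add(-28531, Add(575, -573, Mul(-1, 143))) = Add(-28531, Add(575, -573, -143)) = Add(-28531, -141) = -28672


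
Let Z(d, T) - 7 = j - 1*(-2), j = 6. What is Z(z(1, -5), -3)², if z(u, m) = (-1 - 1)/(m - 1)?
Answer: 225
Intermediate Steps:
z(u, m) = -2/(-1 + m)
Z(d, T) = 15 (Z(d, T) = 7 + (6 - 1*(-2)) = 7 + (6 + 2) = 7 + 8 = 15)
Z(z(1, -5), -3)² = 15² = 225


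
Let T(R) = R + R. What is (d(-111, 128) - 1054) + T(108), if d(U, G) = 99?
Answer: -739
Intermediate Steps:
T(R) = 2*R
(d(-111, 128) - 1054) + T(108) = (99 - 1054) + 2*108 = -955 + 216 = -739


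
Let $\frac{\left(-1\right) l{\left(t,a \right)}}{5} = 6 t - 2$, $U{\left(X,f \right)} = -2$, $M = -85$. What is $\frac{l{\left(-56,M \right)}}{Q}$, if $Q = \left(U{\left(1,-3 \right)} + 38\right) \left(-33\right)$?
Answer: $- \frac{845}{594} \approx -1.4226$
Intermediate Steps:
$Q = -1188$ ($Q = \left(-2 + 38\right) \left(-33\right) = 36 \left(-33\right) = -1188$)
$l{\left(t,a \right)} = 10 - 30 t$ ($l{\left(t,a \right)} = - 5 \left(6 t - 2\right) = - 5 \left(-2 + 6 t\right) = 10 - 30 t$)
$\frac{l{\left(-56,M \right)}}{Q} = \frac{10 - -1680}{-1188} = \left(10 + 1680\right) \left(- \frac{1}{1188}\right) = 1690 \left(- \frac{1}{1188}\right) = - \frac{845}{594}$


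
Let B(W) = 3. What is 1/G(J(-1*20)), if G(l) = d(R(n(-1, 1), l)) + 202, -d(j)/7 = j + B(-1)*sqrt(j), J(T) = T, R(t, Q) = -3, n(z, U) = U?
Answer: 223/51052 + 21*I*sqrt(3)/51052 ≈ 0.0043681 + 0.00071247*I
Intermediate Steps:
d(j) = -21*sqrt(j) - 7*j (d(j) = -7*(j + 3*sqrt(j)) = -21*sqrt(j) - 7*j)
G(l) = 223 - 21*I*sqrt(3) (G(l) = (-21*I*sqrt(3) - 7*(-3)) + 202 = (-21*I*sqrt(3) + 21) + 202 = (21 - 21*I*sqrt(3)) + 202 = 223 - 21*I*sqrt(3))
1/G(J(-1*20)) = 1/(223 - 21*I*sqrt(3))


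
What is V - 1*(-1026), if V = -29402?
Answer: -28376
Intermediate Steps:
V - 1*(-1026) = -29402 - 1*(-1026) = -29402 + 1026 = -28376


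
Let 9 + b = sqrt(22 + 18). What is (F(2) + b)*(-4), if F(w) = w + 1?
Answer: 24 - 8*sqrt(10) ≈ -1.2982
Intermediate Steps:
F(w) = 1 + w
b = -9 + 2*sqrt(10) (b = -9 + sqrt(22 + 18) = -9 + sqrt(40) = -9 + 2*sqrt(10) ≈ -2.6754)
(F(2) + b)*(-4) = ((1 + 2) + (-9 + 2*sqrt(10)))*(-4) = (3 + (-9 + 2*sqrt(10)))*(-4) = (-6 + 2*sqrt(10))*(-4) = 24 - 8*sqrt(10)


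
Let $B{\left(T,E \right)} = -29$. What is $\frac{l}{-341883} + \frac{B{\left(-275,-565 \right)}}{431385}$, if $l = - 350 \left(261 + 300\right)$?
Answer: $\frac{9410281127}{16387021995} \approx 0.57425$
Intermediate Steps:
$l = -196350$ ($l = \left(-350\right) 561 = -196350$)
$\frac{l}{-341883} + \frac{B{\left(-275,-565 \right)}}{431385} = - \frac{196350}{-341883} - \frac{29}{431385} = \left(-196350\right) \left(- \frac{1}{341883}\right) - \frac{29}{431385} = \frac{65450}{113961} - \frac{29}{431385} = \frac{9410281127}{16387021995}$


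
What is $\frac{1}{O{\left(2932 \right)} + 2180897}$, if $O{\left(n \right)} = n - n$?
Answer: $\frac{1}{2180897} \approx 4.5853 \cdot 10^{-7}$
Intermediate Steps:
$O{\left(n \right)} = 0$
$\frac{1}{O{\left(2932 \right)} + 2180897} = \frac{1}{0 + 2180897} = \frac{1}{2180897}$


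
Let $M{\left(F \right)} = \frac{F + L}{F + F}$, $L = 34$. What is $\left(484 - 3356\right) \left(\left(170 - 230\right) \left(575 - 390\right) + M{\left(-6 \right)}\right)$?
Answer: $\frac{95657704}{3} \approx 3.1886 \cdot 10^{7}$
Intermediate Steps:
$M{\left(F \right)} = \frac{34 + F}{2 F}$ ($M{\left(F \right)} = \frac{F + 34}{F + F} = \frac{34 + F}{2 F}$)
$\left(484 - 3356\right) \left(\left(170 - 230\right) \left(575 - 390\right) + M{\left(-6 \right)}\right) = \left(484 - 3356\right) \left(\left(170 - 230\right) \left(575 - 390\right) + \frac{34 - 6}{2 \left(-6\right)}\right) = - 2872 \left(\left(-60\right) 185 + \frac{1}{2} \left(- \frac{1}{6}\right) 28\right) = - 2872 \left(-11100 - \frac{7}{3}\right) = \left(-2872\right) \left(- \frac{33307}{3}\right) = \frac{95657704}{3}$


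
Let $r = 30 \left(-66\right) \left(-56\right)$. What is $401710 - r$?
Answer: $290830$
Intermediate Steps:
$r = 110880$ ($r = \left(-1980\right) \left(-56\right) = 110880$)
$401710 - r = 401710 - 110880 = 290830$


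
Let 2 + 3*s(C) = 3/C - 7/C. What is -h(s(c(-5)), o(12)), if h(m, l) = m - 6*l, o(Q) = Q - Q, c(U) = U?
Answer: 2/5 ≈ 0.40000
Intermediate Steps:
o(Q) = 0
s(C) = -2/3 - 4/(3*C) (s(C) = -2/3 + (3/C - 7/C)/3 = -2/3 + (-4/C)/3 = -2/3 - 4/(3*C))
-h(s(c(-5)), o(12)) = -((2/3)*(-2 - 1*(-5))/(-5) - 6*0) = -((2/3)*(-1/5)*(-2 + 5) + 0) = -((2/3)*(-1/5)*3 + 0) = -(-2/5 + 0) = -1*(-2/5) = 2/5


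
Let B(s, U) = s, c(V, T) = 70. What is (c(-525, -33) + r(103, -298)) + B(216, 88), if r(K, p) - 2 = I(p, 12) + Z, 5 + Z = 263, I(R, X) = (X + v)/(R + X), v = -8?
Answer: 78076/143 ≈ 545.99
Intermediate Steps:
I(R, X) = (-8 + X)/(R + X) (I(R, X) = (X - 8)/(R + X) = (-8 + X)/(R + X))
Z = 258 (Z = -5 + 263 = 258)
r(K, p) = 260 + 4/(12 + p) (r(K, p) = 2 + ((-8 + 12)/(p + 12) + 258) = 2 + (4/(12 + p) + 258) = 2 + (258 + 4/(12 + p)) = 260 + 4/(12 + p))
(c(-525, -33) + r(103, -298)) + B(216, 88) = (70 + 4*(781 + 65*(-298))/(12 - 298)) + 216 = (70 + 4*(781 - 19370)/(-286)) + 216 = (70 + 4*(-1/286)*(-18589)) + 216 = (70 + 37178/143) + 216 = 47188/143 + 216 = 78076/143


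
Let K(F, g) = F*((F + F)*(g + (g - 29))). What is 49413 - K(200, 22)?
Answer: -1150587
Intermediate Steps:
K(F, g) = 2*F²*(-29 + 2*g) (K(F, g) = F*((2*F)*(g + (-29 + g))) = F*((2*F)*(-29 + 2*g)) = F*(2*F*(-29 + 2*g)) = 2*F²*(-29 + 2*g))
49413 - K(200, 22) = 49413 - 200²*(-58 + 4*22) = 49413 - 40000*(-58 + 88) = 49413 - 40000*30 = 49413 - 1*1200000 = 49413 - 1200000 = -1150587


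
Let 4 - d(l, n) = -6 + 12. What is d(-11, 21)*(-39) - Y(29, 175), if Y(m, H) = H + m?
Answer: -126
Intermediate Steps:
d(l, n) = -2 (d(l, n) = 4 - (-6 + 12) = 4 - 1*6 = 4 - 6 = -2)
d(-11, 21)*(-39) - Y(29, 175) = -2*(-39) - (175 + 29) = 78 - 1*204 = 78 - 204 = -126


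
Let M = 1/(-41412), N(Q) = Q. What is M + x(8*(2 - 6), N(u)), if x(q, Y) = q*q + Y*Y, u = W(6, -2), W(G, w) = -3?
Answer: 42778595/41412 ≈ 1033.0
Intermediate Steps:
u = -3
M = -1/41412 ≈ -2.4148e-5
x(q, Y) = Y² + q² (x(q, Y) = q² + Y² = Y² + q²)
M + x(8*(2 - 6), N(u)) = -1/41412 + ((-3)² + (8*(2 - 6))²) = -1/41412 + (9 + (8*(-4))²) = -1/41412 + (9 + (-32)²) = -1/41412 + (9 + 1024) = -1/41412 + 1033 = 42778595/41412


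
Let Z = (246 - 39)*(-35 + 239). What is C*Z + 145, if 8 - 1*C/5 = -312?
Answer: 67564945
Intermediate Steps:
C = 1600 (C = 40 - 5*(-312) = 40 + 1560 = 1600)
Z = 42228 (Z = 207*204 = 42228)
C*Z + 145 = 1600*42228 + 145 = 67564800 + 145 = 67564945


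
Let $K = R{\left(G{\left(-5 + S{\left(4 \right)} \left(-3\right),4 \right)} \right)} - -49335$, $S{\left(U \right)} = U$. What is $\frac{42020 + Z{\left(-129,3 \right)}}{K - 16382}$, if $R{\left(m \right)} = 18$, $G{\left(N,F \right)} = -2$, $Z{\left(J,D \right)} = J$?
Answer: $\frac{41891}{32971} \approx 1.2705$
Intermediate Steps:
$K = 49353$ ($K = 18 - -49335 = 18 + 49335 = 49353$)
$\frac{42020 + Z{\left(-129,3 \right)}}{K - 16382} = \frac{42020 - 129}{49353 - 16382} = \frac{41891}{32971}$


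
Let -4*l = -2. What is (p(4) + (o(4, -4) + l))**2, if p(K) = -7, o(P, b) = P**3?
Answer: 13225/4 ≈ 3306.3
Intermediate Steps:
l = 1/2 (l = -1/4*(-2) = 1/2 ≈ 0.50000)
(p(4) + (o(4, -4) + l))**2 = (-7 + (4**3 + 1/2))**2 = (-7 + (64 + 1/2))**2 = (-7 + 129/2)**2 = (115/2)**2 = 13225/4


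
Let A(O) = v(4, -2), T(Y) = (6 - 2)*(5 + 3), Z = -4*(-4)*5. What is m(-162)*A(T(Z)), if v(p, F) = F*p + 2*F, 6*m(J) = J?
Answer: 324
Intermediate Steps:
m(J) = J/6
Z = 80 (Z = 16*5 = 80)
v(p, F) = 2*F + F*p
T(Y) = 32 (T(Y) = 4*8 = 32)
A(O) = -12 (A(O) = -2*(2 + 4) = -2*6 = -12)
m(-162)*A(T(Z)) = ((1/6)*(-162))*(-12) = -27*(-12) = 324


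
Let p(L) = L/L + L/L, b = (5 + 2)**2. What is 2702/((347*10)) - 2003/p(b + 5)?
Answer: -3472503/3470 ≈ -1000.7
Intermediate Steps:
b = 49 (b = 7**2 = 49)
p(L) = 2 (p(L) = 1 + 1 = 2)
2702/((347*10)) - 2003/p(b + 5) = 2702/((347*10)) - 2003/2 = 2702/3470 - 2003*1/2 = 2702*(1/3470) - 2003/2 = 1351/1735 - 2003/2 = -3472503/3470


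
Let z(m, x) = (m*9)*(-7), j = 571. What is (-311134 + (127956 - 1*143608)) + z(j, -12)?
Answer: -362759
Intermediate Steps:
z(m, x) = -63*m (z(m, x) = (9*m)*(-7) = -63*m)
(-311134 + (127956 - 1*143608)) + z(j, -12) = (-311134 + (127956 - 1*143608)) - 63*571 = (-311134 + (127956 - 143608)) - 35973 = (-311134 - 15652) - 35973 = -326786 - 35973 = -362759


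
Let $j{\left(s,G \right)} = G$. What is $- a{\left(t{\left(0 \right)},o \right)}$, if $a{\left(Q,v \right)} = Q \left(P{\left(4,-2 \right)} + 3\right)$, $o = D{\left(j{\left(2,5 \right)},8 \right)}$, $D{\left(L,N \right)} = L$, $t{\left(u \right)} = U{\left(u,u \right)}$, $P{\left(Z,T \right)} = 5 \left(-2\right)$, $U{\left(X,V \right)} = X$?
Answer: $0$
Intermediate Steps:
$P{\left(Z,T \right)} = -10$
$t{\left(u \right)} = u$
$o = 5$
$a{\left(Q,v \right)} = - 7 Q$ ($a{\left(Q,v \right)} = Q \left(-10 + 3\right) = Q \left(-7\right) = - 7 Q$)
$- a{\left(t{\left(0 \right)},o \right)} = - \left(-7\right) 0 = \left(-1\right) 0 = 0$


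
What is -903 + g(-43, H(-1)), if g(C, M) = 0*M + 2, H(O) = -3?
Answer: -901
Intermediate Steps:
g(C, M) = 2 (g(C, M) = 0 + 2 = 2)
-903 + g(-43, H(-1)) = -903 + 2 = -901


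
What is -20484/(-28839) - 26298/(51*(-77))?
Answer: 93205410/12583417 ≈ 7.4070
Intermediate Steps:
-20484/(-28839) - 26298/(51*(-77)) = -20484*(-1/28839) - 26298/(-3927) = 6828/9613 - 26298*(-1/3927) = 6828/9613 + 8766/1309 = 93205410/12583417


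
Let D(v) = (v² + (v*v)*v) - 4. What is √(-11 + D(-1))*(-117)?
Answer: -117*I*√15 ≈ -453.14*I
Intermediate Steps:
D(v) = -4 + v² + v³ (D(v) = (v² + v²*v) - 4 = (v² + v³) - 4 = -4 + v² + v³)
√(-11 + D(-1))*(-117) = √(-11 + (-4 + (-1)² + (-1)³))*(-117) = √(-11 + (-4 + 1 - 1))*(-117) = √(-11 - 4)*(-117) = √(-15)*(-117) = (I*√15)*(-117) = -117*I*√15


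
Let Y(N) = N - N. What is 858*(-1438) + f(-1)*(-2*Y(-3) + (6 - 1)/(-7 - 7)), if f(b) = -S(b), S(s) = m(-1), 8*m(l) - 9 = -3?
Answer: -69093009/56 ≈ -1.2338e+6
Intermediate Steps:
m(l) = ¾ (m(l) = 9/8 + (⅛)*(-3) = 9/8 - 3/8 = ¾)
Y(N) = 0
S(s) = ¾
f(b) = -¾ (f(b) = -1*¾ = -¾)
858*(-1438) + f(-1)*(-2*Y(-3) + (6 - 1)/(-7 - 7)) = 858*(-1438) - 3*(-2*0 + (6 - 1)/(-7 - 7))/4 = -1233804 - 3*(0 + 5/(-14))/4 = -1233804 - 3*(0 + 5*(-1/14))/4 = -1233804 - 3*(0 - 5/14)/4 = -1233804 - ¾*(-5/14) = -1233804 + 15/56 = -69093009/56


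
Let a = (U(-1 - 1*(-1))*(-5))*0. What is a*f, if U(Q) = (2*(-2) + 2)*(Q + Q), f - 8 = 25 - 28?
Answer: 0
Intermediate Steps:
f = 5 (f = 8 + (25 - 28) = 8 - 3 = 5)
U(Q) = -4*Q (U(Q) = (-4 + 2)*(2*Q) = -4*Q)
a = 0 (a = (-4*(-1 - 1*(-1))*(-5))*0 = (-4*(-1 + 1)*(-5))*0 = (-4*0*(-5))*0 = (0*(-5))*0 = 0*0 = 0)
a*f = 0*5 = 0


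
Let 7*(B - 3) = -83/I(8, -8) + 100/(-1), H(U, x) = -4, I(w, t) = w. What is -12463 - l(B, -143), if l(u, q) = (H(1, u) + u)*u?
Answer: -39755353/3136 ≈ -12677.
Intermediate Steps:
B = -715/56 (B = 3 + (-83/8 + 100/(-1))/7 = 3 + (-83*⅛ + 100*(-1))/7 = 3 + (-83/8 - 100)/7 = 3 + (⅐)*(-883/8) = 3 - 883/56 = -715/56 ≈ -12.768)
l(u, q) = u*(-4 + u) (l(u, q) = (-4 + u)*u = u*(-4 + u))
-12463 - l(B, -143) = -12463 - (-715)*(-4 - 715/56)/56 = -12463 - (-715)*(-939)/(56*56) = -12463 - 1*671385/3136 = -12463 - 671385/3136 = -39755353/3136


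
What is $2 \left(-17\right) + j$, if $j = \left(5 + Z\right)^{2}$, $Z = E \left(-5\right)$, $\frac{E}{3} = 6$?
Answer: $7191$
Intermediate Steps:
$E = 18$ ($E = 3 \cdot 6 = 18$)
$Z = -90$ ($Z = 18 \left(-5\right) = -90$)
$j = 7225$ ($j = \left(5 - 90\right)^{2} = \left(-85\right)^{2} = 7225$)
$2 \left(-17\right) + j = 2 \left(-17\right) + 7225 = -34 + 7225 = 7191$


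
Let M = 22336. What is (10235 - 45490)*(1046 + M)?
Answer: -824332410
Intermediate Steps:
(10235 - 45490)*(1046 + M) = (10235 - 45490)*(1046 + 22336) = -35255*23382 = -824332410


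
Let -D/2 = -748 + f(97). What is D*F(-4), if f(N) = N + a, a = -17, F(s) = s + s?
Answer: -10688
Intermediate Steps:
F(s) = 2*s
f(N) = -17 + N (f(N) = N - 17 = -17 + N)
D = 1336 (D = -2*(-748 + (-17 + 97)) = -2*(-748 + 80) = -2*(-668) = 1336)
D*F(-4) = 1336*(2*(-4)) = 1336*(-8) = -10688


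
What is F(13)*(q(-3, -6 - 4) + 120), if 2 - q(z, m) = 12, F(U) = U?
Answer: 1430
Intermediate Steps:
q(z, m) = -10 (q(z, m) = 2 - 1*12 = 2 - 12 = -10)
F(13)*(q(-3, -6 - 4) + 120) = 13*(-10 + 120) = 13*110 = 1430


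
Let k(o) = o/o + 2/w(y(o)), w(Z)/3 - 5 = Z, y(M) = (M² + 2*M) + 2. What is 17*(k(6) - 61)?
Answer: -168266/165 ≈ -1019.8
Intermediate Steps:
y(M) = 2 + M² + 2*M
w(Z) = 15 + 3*Z
k(o) = 1 + 2/(21 + 3*o² + 6*o) (k(o) = o/o + 2/(15 + 3*(2 + o² + 2*o)) = 1 + 2/(15 + (6 + 3*o² + 6*o)) = 1 + 2/(21 + 3*o² + 6*o))
17*(k(6) - 61) = 17*((23/3 + 6² + 2*6)/(7 + 6² + 2*6) - 61) = 17*((23/3 + 36 + 12)/(7 + 36 + 12) - 61) = 17*((167/3)/55 - 61) = 17*((1/55)*(167/3) - 61) = 17*(167/165 - 61) = 17*(-9898/165) = -168266/165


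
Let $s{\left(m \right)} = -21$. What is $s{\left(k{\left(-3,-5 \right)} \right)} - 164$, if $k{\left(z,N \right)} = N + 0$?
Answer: $-185$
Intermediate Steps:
$k{\left(z,N \right)} = N$
$s{\left(k{\left(-3,-5 \right)} \right)} - 164 = -21 - 164 = -185$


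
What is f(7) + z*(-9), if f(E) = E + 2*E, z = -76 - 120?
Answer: 1785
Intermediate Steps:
z = -196
f(E) = 3*E
f(7) + z*(-9) = 3*7 - 196*(-9) = 21 + 1764 = 1785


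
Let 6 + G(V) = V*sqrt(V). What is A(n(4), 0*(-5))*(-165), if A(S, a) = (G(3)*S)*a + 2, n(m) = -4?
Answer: -330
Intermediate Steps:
G(V) = -6 + V**(3/2) (G(V) = -6 + V*sqrt(V) = -6 + V**(3/2))
A(S, a) = 2 + S*a*(-6 + 3*sqrt(3)) (A(S, a) = ((-6 + 3**(3/2))*S)*a + 2 = ((-6 + 3*sqrt(3))*S)*a + 2 = (S*(-6 + 3*sqrt(3)))*a + 2 = S*a*(-6 + 3*sqrt(3)) + 2 = 2 + S*a*(-6 + 3*sqrt(3)))
A(n(4), 0*(-5))*(-165) = (2 - 3*(-4)*0*(-5)*(2 - sqrt(3)))*(-165) = (2 - 3*(-4)*0*(2 - sqrt(3)))*(-165) = (2 + 0)*(-165) = 2*(-165) = -330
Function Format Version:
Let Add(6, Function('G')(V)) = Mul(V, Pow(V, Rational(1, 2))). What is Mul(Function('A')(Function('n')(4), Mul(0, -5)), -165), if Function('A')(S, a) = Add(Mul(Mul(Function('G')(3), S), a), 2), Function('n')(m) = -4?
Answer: -330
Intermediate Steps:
Function('G')(V) = Add(-6, Pow(V, Rational(3, 2))) (Function('G')(V) = Add(-6, Mul(V, Pow(V, Rational(1, 2)))) = Add(-6, Pow(V, Rational(3, 2))))
Function('A')(S, a) = Add(2, Mul(S, a, Add(-6, Mul(3, Pow(3, Rational(1, 2)))))) (Function('A')(S, a) = Add(Mul(Mul(Add(-6, Pow(3, Rational(3, 2))), S), a), 2) = Add(Mul(Mul(Add(-6, Mul(3, Pow(3, Rational(1, 2)))), S), a), 2) = Add(Mul(Mul(S, Add(-6, Mul(3, Pow(3, Rational(1, 2))))), a), 2) = Add(Mul(S, a, Add(-6, Mul(3, Pow(3, Rational(1, 2))))), 2) = Add(2, Mul(S, a, Add(-6, Mul(3, Pow(3, Rational(1, 2)))))))
Mul(Function('A')(Function('n')(4), Mul(0, -5)), -165) = Mul(Add(2, Mul(-3, -4, Mul(0, -5), Add(2, Mul(-1, Pow(3, Rational(1, 2)))))), -165) = Mul(Add(2, Mul(-3, -4, 0, Add(2, Mul(-1, Pow(3, Rational(1, 2)))))), -165) = Mul(Add(2, 0), -165) = Mul(2, -165) = -330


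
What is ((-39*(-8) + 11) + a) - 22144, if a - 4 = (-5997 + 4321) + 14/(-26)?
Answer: -305416/13 ≈ -23494.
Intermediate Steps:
a = -21743/13 (a = 4 + ((-5997 + 4321) + 14/(-26)) = 4 + (-1676 + 14*(-1/26)) = 4 + (-1676 - 7/13) = 4 - 21795/13 = -21743/13 ≈ -1672.5)
((-39*(-8) + 11) + a) - 22144 = ((-39*(-8) + 11) - 21743/13) - 22144 = ((312 + 11) - 21743/13) - 22144 = (323 - 21743/13) - 22144 = -17544/13 - 22144 = -305416/13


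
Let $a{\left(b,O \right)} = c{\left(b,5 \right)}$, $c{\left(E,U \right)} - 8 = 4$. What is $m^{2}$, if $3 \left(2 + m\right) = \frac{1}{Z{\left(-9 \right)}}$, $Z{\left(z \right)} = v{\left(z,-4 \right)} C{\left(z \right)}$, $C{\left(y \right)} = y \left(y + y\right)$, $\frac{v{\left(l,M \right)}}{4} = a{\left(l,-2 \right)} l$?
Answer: $\frac{176320209025}{44079842304} \approx 4.0$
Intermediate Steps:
$c{\left(E,U \right)} = 12$ ($c{\left(E,U \right)} = 8 + 4 = 12$)
$a{\left(b,O \right)} = 12$
$v{\left(l,M \right)} = 48 l$ ($v{\left(l,M \right)} = 4 \cdot 12 l = 48 l$)
$C{\left(y \right)} = 2 y^{2}$ ($C{\left(y \right)} = y 2 y = 2 y^{2}$)
$Z{\left(z \right)} = 96 z^{3}$ ($Z{\left(z \right)} = 48 z 2 z^{2} = 96 z^{3}$)
$m = - \frac{419905}{209952}$ ($m = -2 + \frac{1}{3 \cdot 96 \left(-9\right)^{3}} = -2 + \frac{1}{3 \cdot 96 \left(-729\right)} = -2 + \frac{1}{3 \left(-69984\right)} = -2 + \frac{1}{3} \left(- \frac{1}{69984}\right) = -2 - \frac{1}{209952} = - \frac{419905}{209952} \approx -2.0$)
$m^{2} = \left(- \frac{419905}{209952}\right)^{2} = \frac{176320209025}{44079842304}$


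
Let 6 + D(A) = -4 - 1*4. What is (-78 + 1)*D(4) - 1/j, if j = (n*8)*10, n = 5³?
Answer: 10779999/10000 ≈ 1078.0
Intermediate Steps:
D(A) = -14 (D(A) = -6 + (-4 - 1*4) = -6 + (-4 - 4) = -6 - 8 = -14)
n = 125
j = 10000 (j = (125*8)*10 = 1000*10 = 10000)
(-78 + 1)*D(4) - 1/j = (-78 + 1)*(-14) - 1/10000 = -77*(-14) - 1*1/10000 = 1078 - 1/10000 = 10779999/10000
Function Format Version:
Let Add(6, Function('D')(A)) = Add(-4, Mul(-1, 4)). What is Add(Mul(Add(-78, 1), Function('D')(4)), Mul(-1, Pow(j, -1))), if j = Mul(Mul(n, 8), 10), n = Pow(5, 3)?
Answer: Rational(10779999, 10000) ≈ 1078.0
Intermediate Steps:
Function('D')(A) = -14 (Function('D')(A) = Add(-6, Add(-4, Mul(-1, 4))) = Add(-6, Add(-4, -4)) = Add(-6, -8) = -14)
n = 125
j = 10000 (j = Mul(Mul(125, 8), 10) = Mul(1000, 10) = 10000)
Add(Mul(Add(-78, 1), Function('D')(4)), Mul(-1, Pow(j, -1))) = Add(Mul(Add(-78, 1), -14), Mul(-1, Pow(10000, -1))) = Add(Mul(-77, -14), Mul(-1, Rational(1, 10000))) = Add(1078, Rational(-1, 10000)) = Rational(10779999, 10000)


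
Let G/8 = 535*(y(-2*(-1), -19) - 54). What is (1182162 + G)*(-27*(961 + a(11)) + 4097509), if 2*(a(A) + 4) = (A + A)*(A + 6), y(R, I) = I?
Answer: 3536829749362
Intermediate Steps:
a(A) = -4 + A*(6 + A) (a(A) = -4 + ((A + A)*(A + 6))/2 = -4 + ((2*A)*(6 + A))/2 = -4 + (2*A*(6 + A))/2 = -4 + A*(6 + A))
G = -312440 (G = 8*(535*(-19 - 54)) = 8*(535*(-73)) = 8*(-39055) = -312440)
(1182162 + G)*(-27*(961 + a(11)) + 4097509) = (1182162 - 312440)*(-27*(961 + (-4 + 11**2 + 6*11)) + 4097509) = 869722*(-27*(961 + (-4 + 121 + 66)) + 4097509) = 869722*(-27*(961 + 183) + 4097509) = 869722*(-27*1144 + 4097509) = 869722*(-30888 + 4097509) = 869722*4066621 = 3536829749362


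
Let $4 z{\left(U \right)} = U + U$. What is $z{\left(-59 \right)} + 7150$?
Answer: $\frac{14241}{2} \approx 7120.5$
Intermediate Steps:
$z{\left(U \right)} = \frac{U}{2}$ ($z{\left(U \right)} = \frac{U + U}{4} = \frac{2 U}{4} = \frac{U}{2}$)
$z{\left(-59 \right)} + 7150 = \frac{1}{2} \left(-59\right) + 7150 = - \frac{59}{2} + 7150 = \frac{14241}{2}$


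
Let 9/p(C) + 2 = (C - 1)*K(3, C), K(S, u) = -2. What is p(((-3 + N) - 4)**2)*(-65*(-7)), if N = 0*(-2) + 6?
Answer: -4095/2 ≈ -2047.5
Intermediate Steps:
N = 6 (N = 0 + 6 = 6)
p(C) = -9/(2*C) (p(C) = 9/(-2 + (C - 1)*(-2)) = 9/(-2 + (-1 + C)*(-2)) = 9/(-2 + (2 - 2*C)) = 9/((-2*C)) = 9*(-1/(2*C)) = -9/(2*C))
p(((-3 + N) - 4)**2)*(-65*(-7)) = (-9/(2*((-3 + 6) - 4)**2))*(-65*(-7)) = -9/(2*(3 - 4)**2)*455 = -9/(2*((-1)**2))*455 = -9/2/1*455 = -9/2*1*455 = -9/2*455 = -4095/2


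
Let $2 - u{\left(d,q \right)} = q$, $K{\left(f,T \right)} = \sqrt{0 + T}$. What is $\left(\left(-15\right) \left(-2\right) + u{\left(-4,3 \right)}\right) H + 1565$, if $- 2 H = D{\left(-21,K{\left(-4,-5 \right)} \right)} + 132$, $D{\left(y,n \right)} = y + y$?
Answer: $260$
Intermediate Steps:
$K{\left(f,T \right)} = \sqrt{T}$
$u{\left(d,q \right)} = 2 - q$
$D{\left(y,n \right)} = 2 y$
$H = -45$ ($H = - \frac{2 \left(-21\right) + 132}{2} = - \frac{-42 + 132}{2} = \left(- \frac{1}{2}\right) 90 = -45$)
$\left(\left(-15\right) \left(-2\right) + u{\left(-4,3 \right)}\right) H + 1565 = \left(\left(-15\right) \left(-2\right) + \left(2 - 3\right)\right) \left(-45\right) + 1565 = \left(30 + \left(2 - 3\right)\right) \left(-45\right) + 1565 = \left(30 - 1\right) \left(-45\right) + 1565 = 29 \left(-45\right) + 1565 = -1305 + 1565 = 260$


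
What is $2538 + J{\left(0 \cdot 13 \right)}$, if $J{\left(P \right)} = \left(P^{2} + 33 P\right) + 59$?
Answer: $2597$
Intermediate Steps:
$J{\left(P \right)} = 59 + P^{2} + 33 P$
$2538 + J{\left(0 \cdot 13 \right)} = 2538 + \left(59 + \left(0 \cdot 13\right)^{2} + 33 \cdot 0 \cdot 13\right) = 2538 + \left(59 + 0^{2} + 33 \cdot 0\right) = 2538 + \left(59 + 0 + 0\right) = 2538 + 59 = 2597$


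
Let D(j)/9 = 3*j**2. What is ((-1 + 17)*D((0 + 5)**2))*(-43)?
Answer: -11610000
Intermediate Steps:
D(j) = 27*j**2 (D(j) = 9*(3*j**2) = 27*j**2)
((-1 + 17)*D((0 + 5)**2))*(-43) = ((-1 + 17)*(27*((0 + 5)**2)**2))*(-43) = (16*(27*(5**2)**2))*(-43) = (16*(27*25**2))*(-43) = (16*(27*625))*(-43) = (16*16875)*(-43) = 270000*(-43) = -11610000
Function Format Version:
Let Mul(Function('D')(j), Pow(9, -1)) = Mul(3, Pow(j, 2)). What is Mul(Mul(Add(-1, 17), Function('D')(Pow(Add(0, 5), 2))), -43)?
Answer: -11610000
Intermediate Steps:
Function('D')(j) = Mul(27, Pow(j, 2)) (Function('D')(j) = Mul(9, Mul(3, Pow(j, 2))) = Mul(27, Pow(j, 2)))
Mul(Mul(Add(-1, 17), Function('D')(Pow(Add(0, 5), 2))), -43) = Mul(Mul(Add(-1, 17), Mul(27, Pow(Pow(Add(0, 5), 2), 2))), -43) = Mul(Mul(16, Mul(27, Pow(Pow(5, 2), 2))), -43) = Mul(Mul(16, Mul(27, Pow(25, 2))), -43) = Mul(Mul(16, Mul(27, 625)), -43) = Mul(Mul(16, 16875), -43) = Mul(270000, -43) = -11610000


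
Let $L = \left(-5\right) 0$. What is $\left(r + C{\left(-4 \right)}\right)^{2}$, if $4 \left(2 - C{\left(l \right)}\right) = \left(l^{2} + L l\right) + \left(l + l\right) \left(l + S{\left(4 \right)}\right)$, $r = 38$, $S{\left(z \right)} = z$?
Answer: $1296$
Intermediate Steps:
$L = 0$
$C{\left(l \right)} = 2 - \frac{l^{2}}{4} - \frac{l \left(4 + l\right)}{2}$ ($C{\left(l \right)} = 2 - \frac{\left(l^{2} + 0 l\right) + \left(l + l\right) \left(l + 4\right)}{4} = 2 - \frac{\left(l^{2} + 0\right) + 2 l \left(4 + l\right)}{4} = 2 - \frac{l^{2} + 2 l \left(4 + l\right)}{4} = 2 - \left(\frac{l^{2}}{4} + \frac{l \left(4 + l\right)}{2}\right) = 2 - \frac{l^{2}}{4} - \frac{l \left(4 + l\right)}{2}$)
$\left(r + C{\left(-4 \right)}\right)^{2} = \left(38 - \left(-10 + 12\right)\right)^{2} = \left(38 + \left(2 + 8 - 12\right)\right)^{2} = \left(38 - 2\right)^{2} = 36^{2} = 1296$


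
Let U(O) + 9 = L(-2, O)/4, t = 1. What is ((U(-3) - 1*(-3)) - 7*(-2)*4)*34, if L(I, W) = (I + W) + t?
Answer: 1666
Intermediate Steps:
L(I, W) = 1 + I + W (L(I, W) = (I + W) + 1 = 1 + I + W)
U(O) = -37/4 + O/4 (U(O) = -9 + (1 - 2 + O)/4 = -9 + (-1 + O)*(1/4) = -9 + (-1/4 + O/4) = -37/4 + O/4)
((U(-3) - 1*(-3)) - 7*(-2)*4)*34 = (((-37/4 + (1/4)*(-3)) - 1*(-3)) - 7*(-2)*4)*34 = (((-37/4 - 3/4) + 3) + 14*4)*34 = ((-10 + 3) + 56)*34 = (-7 + 56)*34 = 49*34 = 1666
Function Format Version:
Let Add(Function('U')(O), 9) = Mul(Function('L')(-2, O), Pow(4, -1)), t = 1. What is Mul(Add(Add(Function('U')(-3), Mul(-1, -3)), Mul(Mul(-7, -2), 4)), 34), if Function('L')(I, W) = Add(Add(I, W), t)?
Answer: 1666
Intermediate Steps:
Function('L')(I, W) = Add(1, I, W) (Function('L')(I, W) = Add(Add(I, W), 1) = Add(1, I, W))
Function('U')(O) = Add(Rational(-37, 4), Mul(Rational(1, 4), O)) (Function('U')(O) = Add(-9, Mul(Add(1, -2, O), Pow(4, -1))) = Add(-9, Mul(Add(-1, O), Rational(1, 4))) = Add(-9, Add(Rational(-1, 4), Mul(Rational(1, 4), O))) = Add(Rational(-37, 4), Mul(Rational(1, 4), O)))
Mul(Add(Add(Function('U')(-3), Mul(-1, -3)), Mul(Mul(-7, -2), 4)), 34) = Mul(Add(Add(Add(Rational(-37, 4), Mul(Rational(1, 4), -3)), Mul(-1, -3)), Mul(Mul(-7, -2), 4)), 34) = Mul(Add(Add(Add(Rational(-37, 4), Rational(-3, 4)), 3), Mul(14, 4)), 34) = Mul(Add(Add(-10, 3), 56), 34) = Mul(Add(-7, 56), 34) = Mul(49, 34) = 1666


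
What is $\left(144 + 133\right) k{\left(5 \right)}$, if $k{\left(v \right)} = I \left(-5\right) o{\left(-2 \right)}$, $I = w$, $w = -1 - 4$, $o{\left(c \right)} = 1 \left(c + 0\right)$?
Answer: $-13850$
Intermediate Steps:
$o{\left(c \right)} = c$ ($o{\left(c \right)} = 1 c = c$)
$w = -5$
$I = -5$
$k{\left(v \right)} = -50$ ($k{\left(v \right)} = \left(-5\right) \left(-5\right) \left(-2\right) = 25 \left(-2\right) = -50$)
$\left(144 + 133\right) k{\left(5 \right)} = \left(144 + 133\right) \left(-50\right) = 277 \left(-50\right) = -13850$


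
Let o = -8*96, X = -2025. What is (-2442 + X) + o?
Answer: -5235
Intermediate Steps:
o = -768
(-2442 + X) + o = (-2442 - 2025) - 768 = -4467 - 768 = -5235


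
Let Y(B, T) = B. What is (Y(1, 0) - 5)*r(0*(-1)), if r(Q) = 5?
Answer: -20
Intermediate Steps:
(Y(1, 0) - 5)*r(0*(-1)) = (1 - 5)*5 = -4*5 = -20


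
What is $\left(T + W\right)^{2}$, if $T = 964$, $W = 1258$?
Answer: $4937284$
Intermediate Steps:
$\left(T + W\right)^{2} = \left(964 + 1258\right)^{2} = 2222^{2} = 4937284$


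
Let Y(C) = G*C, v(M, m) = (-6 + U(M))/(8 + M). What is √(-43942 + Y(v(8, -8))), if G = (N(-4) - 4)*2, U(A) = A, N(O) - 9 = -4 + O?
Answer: I*√175771/2 ≈ 209.63*I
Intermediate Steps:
N(O) = 5 + O (N(O) = 9 + (-4 + O) = 5 + O)
v(M, m) = (-6 + M)/(8 + M)
G = -6 (G = ((5 - 4) - 4)*2 = (1 - 4)*2 = -3*2 = -6)
Y(C) = -6*C
√(-43942 + Y(v(8, -8))) = √(-43942 - 6*(-6 + 8)/(8 + 8)) = √(-43942 - 6*2/16) = √(-43942 - 3*2/8) = √(-43942 - 6*⅛) = √(-43942 - ¾) = √(-175771/4) = I*√175771/2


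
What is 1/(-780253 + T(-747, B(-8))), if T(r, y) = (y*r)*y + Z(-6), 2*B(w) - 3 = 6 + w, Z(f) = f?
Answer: -4/3121783 ≈ -1.2813e-6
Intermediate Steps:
B(w) = 9/2 + w/2 (B(w) = 3/2 + (6 + w)/2 = 3/2 + (3 + w/2) = 9/2 + w/2)
T(r, y) = -6 + r*y² (T(r, y) = (y*r)*y - 6 = (r*y)*y - 6 = r*y² - 6 = -6 + r*y²)
1/(-780253 + T(-747, B(-8))) = 1/(-780253 + (-6 - 747*(9/2 + (½)*(-8))²)) = 1/(-780253 + (-6 - 747*(9/2 - 4)²)) = 1/(-780253 + (-6 - 747*(½)²)) = 1/(-780253 + (-6 - 747*¼)) = 1/(-780253 + (-6 - 747/4)) = 1/(-780253 - 771/4) = 1/(-3121783/4) = -4/3121783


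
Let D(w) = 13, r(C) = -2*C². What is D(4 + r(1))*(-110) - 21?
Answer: -1451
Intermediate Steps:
D(4 + r(1))*(-110) - 21 = 13*(-110) - 21 = -1430 - 21 = -1451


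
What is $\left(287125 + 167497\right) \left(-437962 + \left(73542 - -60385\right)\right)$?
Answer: $-138220999770$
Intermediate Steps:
$\left(287125 + 167497\right) \left(-437962 + \left(73542 - -60385\right)\right) = 454622 \left(-437962 + \left(73542 + 60385\right)\right) = 454622 \left(-437962 + 133927\right) = 454622 \left(-304035\right) = -138220999770$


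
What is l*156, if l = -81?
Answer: -12636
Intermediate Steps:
l*156 = -81*156 = -12636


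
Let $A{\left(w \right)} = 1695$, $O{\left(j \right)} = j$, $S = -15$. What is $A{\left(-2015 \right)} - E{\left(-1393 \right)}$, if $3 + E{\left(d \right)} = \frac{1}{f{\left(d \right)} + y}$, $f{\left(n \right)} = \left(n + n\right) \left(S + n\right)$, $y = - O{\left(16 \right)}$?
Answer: $\frac{6660697055}{3922672} \approx 1698.0$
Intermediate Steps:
$y = -16$ ($y = \left(-1\right) 16 = -16$)
$f{\left(n \right)} = 2 n \left(-15 + n\right)$ ($f{\left(n \right)} = \left(n + n\right) \left(-15 + n\right) = 2 n \left(-15 + n\right)$)
$E{\left(d \right)} = -3 + \frac{1}{-16 + 2 d \left(-15 + d\right)}$ ($E{\left(d \right)} = -3 + \frac{1}{2 d \left(-15 + d\right) - 16} = -3 + \frac{1}{-16 + 2 d \left(-15 + d\right)}$)
$A{\left(-2015 \right)} - E{\left(-1393 \right)} = 1695 - \frac{49 - - 8358 \left(-15 - 1393\right)}{2 \left(-8 - 1393 \left(-15 - 1393\right)\right)} = 1695 - \frac{49 - \left(-8358\right) \left(-1408\right)}{2 \left(-8 - -1961344\right)} = 1695 - \frac{49 - 11768064}{2 \left(-8 + 1961344\right)} = 1695 - \frac{1}{2} \cdot \frac{1}{1961336} \left(-11768015\right) = 1695 - - \frac{11768015}{3922672} = 1695 + \frac{11768015}{3922672} = \frac{6660697055}{3922672}$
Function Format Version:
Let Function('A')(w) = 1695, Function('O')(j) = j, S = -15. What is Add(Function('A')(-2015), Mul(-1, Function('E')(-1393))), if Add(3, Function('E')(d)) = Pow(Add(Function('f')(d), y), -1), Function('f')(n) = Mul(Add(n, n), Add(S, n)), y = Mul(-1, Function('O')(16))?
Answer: Rational(6660697055, 3922672) ≈ 1698.0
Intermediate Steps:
y = -16 (y = Mul(-1, 16) = -16)
Function('f')(n) = Mul(2, n, Add(-15, n)) (Function('f')(n) = Mul(Add(n, n), Add(-15, n)) = Mul(Mul(2, n), Add(-15, n)) = Mul(2, n, Add(-15, n)))
Function('E')(d) = Add(-3, Pow(Add(-16, Mul(2, d, Add(-15, d))), -1)) (Function('E')(d) = Add(-3, Pow(Add(Mul(2, d, Add(-15, d)), -16), -1)) = Add(-3, Pow(Add(-16, Mul(2, d, Add(-15, d))), -1)))
Add(Function('A')(-2015), Mul(-1, Function('E')(-1393))) = Add(1695, Mul(-1, Mul(Rational(1, 2), Pow(Add(-8, Mul(-1393, Add(-15, -1393))), -1), Add(49, Mul(-6, -1393, Add(-15, -1393)))))) = Add(1695, Mul(-1, Mul(Rational(1, 2), Pow(Add(-8, Mul(-1393, -1408)), -1), Add(49, Mul(-6, -1393, -1408))))) = Add(1695, Mul(-1, Mul(Rational(1, 2), Pow(Add(-8, 1961344), -1), Add(49, -11768064)))) = Add(1695, Mul(-1, Mul(Rational(1, 2), Pow(1961336, -1), -11768015))) = Add(1695, Mul(-1, Mul(Rational(1, 2), Rational(1, 1961336), -11768015))) = Add(1695, Mul(-1, Rational(-11768015, 3922672))) = Add(1695, Rational(11768015, 3922672)) = Rational(6660697055, 3922672)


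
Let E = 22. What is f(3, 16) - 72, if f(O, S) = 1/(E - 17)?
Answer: -359/5 ≈ -71.800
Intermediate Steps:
f(O, S) = ⅕ (f(O, S) = 1/(22 - 17) = 1/5 = ⅕)
f(3, 16) - 72 = ⅕ - 72 = -359/5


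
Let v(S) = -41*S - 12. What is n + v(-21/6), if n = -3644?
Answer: -7025/2 ≈ -3512.5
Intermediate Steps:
v(S) = -12 - 41*S
n + v(-21/6) = -3644 + (-12 - (-861)/6) = -3644 + (-12 - 41*(-7/2)) = -3644 + (-12 + 287/2) = -3644 + 263/2 = -7025/2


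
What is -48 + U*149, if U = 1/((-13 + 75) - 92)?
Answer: -1589/30 ≈ -52.967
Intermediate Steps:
U = -1/30 (U = 1/(62 - 92) = 1/(-30) = -1/30 ≈ -0.033333)
-48 + U*149 = -48 - 1/30*149 = -48 - 149/30 = -1589/30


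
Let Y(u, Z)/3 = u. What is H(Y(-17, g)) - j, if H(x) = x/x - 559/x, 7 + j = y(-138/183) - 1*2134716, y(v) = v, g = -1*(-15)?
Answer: 6641162809/3111 ≈ 2.1347e+6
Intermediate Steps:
g = 15
Y(u, Z) = 3*u
j = -130218149/61 (j = -7 + (-138/183 - 1*2134716) = -7 + (-138*1/183 - 2134716) = -7 + (-46/61 - 2134716) = -7 - 130217722/61 = -130218149/61 ≈ -2.1347e+6)
H(x) = 1 - 559/x
H(Y(-17, g)) - j = (-559 + 3*(-17))/((3*(-17))) - 1*(-130218149/61) = (-559 - 51)/(-51) + 130218149/61 = -1/51*(-610) + 130218149/61 = 610/51 + 130218149/61 = 6641162809/3111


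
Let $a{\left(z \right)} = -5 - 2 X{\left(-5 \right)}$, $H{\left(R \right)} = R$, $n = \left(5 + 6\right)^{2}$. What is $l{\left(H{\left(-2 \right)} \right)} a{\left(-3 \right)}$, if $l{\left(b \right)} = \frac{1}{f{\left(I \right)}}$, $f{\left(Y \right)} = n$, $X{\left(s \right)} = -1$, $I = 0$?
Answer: $- \frac{3}{121} \approx -0.024793$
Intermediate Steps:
$n = 121$ ($n = 11^{2} = 121$)
$f{\left(Y \right)} = 121$
$a{\left(z \right)} = -3$ ($a{\left(z \right)} = -5 - -2 = -5 + 2 = -3$)
$l{\left(b \right)} = \frac{1}{121}$
$l{\left(H{\left(-2 \right)} \right)} a{\left(-3 \right)} = \frac{1}{121} \left(-3\right) = - \frac{3}{121}$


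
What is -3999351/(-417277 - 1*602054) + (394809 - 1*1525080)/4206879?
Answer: 580469091364/158822302887 ≈ 3.6548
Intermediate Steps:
-3999351/(-417277 - 1*602054) + (394809 - 1*1525080)/4206879 = -3999351/(-417277 - 602054) + (394809 - 1525080)*(1/4206879) = -3999351/(-1019331) - 1130271*1/4206879 = -3999351*(-1/1019331) - 376757/1402293 = 1333117/339777 - 376757/1402293 = 580469091364/158822302887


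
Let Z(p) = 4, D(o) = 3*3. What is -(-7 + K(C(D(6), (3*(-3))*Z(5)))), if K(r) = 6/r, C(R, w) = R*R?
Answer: 187/27 ≈ 6.9259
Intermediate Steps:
D(o) = 9
C(R, w) = R²
-(-7 + K(C(D(6), (3*(-3))*Z(5)))) = -(-7 + 6/(9²)) = -(-7 + 6/81) = -(-7 + 6*(1/81)) = -(-7 + 2/27) = -1*(-187/27) = 187/27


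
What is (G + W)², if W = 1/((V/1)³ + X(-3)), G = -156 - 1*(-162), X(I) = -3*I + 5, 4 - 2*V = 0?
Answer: 17689/484 ≈ 36.548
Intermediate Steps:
V = 2 (V = 2 - ½*0 = 2 + 0 = 2)
X(I) = 5 - 3*I
G = 6 (G = -156 + 162 = 6)
W = 1/22 (W = 1/((2/1)³ + (5 - 3*(-3))) = 1/((2*1)³ + (5 + 9)) = 1/(2³ + 14) = 1/(8 + 14) = 1/22 ≈ 0.045455)
(G + W)² = (6 + 1/22)² = (133/22)² = 17689/484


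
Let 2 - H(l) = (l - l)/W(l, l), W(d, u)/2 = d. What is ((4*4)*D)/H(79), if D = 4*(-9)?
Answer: -288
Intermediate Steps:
D = -36
W(d, u) = 2*d
H(l) = 2 (H(l) = 2 - (l - l)/(2*l) = 2 - 0*1/(2*l) = 2 - 1*0 = 2 + 0 = 2)
((4*4)*D)/H(79) = ((4*4)*(-36))/2 = (16*(-36))*(1/2) = -576*1/2 = -288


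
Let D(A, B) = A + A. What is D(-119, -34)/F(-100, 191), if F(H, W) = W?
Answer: -238/191 ≈ -1.2461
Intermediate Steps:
D(A, B) = 2*A
D(-119, -34)/F(-100, 191) = (2*(-119))/191 = -238*1/191 = -238/191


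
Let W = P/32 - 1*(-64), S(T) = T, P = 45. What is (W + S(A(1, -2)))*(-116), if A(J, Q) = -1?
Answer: -59769/8 ≈ -7471.1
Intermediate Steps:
W = 2093/32 (W = 45/32 - 1*(-64) = 45*(1/32) + 64 = 45/32 + 64 = 2093/32 ≈ 65.406)
(W + S(A(1, -2)))*(-116) = (2093/32 - 1)*(-116) = (2061/32)*(-116) = -59769/8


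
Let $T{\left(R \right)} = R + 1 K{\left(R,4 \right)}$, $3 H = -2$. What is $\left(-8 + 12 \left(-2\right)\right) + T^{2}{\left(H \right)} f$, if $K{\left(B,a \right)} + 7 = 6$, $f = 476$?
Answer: $\frac{11612}{9} \approx 1290.2$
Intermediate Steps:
$H = - \frac{2}{3}$ ($H = \frac{1}{3} \left(-2\right) = - \frac{2}{3} \approx -0.66667$)
$K{\left(B,a \right)} = -1$ ($K{\left(B,a \right)} = -7 + 6 = -1$)
$T{\left(R \right)} = -1 + R$ ($T{\left(R \right)} = R + 1 \left(-1\right) = R - 1 = -1 + R$)
$\left(-8 + 12 \left(-2\right)\right) + T^{2}{\left(H \right)} f = \left(-8 + 12 \left(-2\right)\right) + \left(-1 - \frac{2}{3}\right)^{2} \cdot 476 = \left(-8 - 24\right) + \left(- \frac{5}{3}\right)^{2} \cdot 476 = -32 + \frac{25}{9} \cdot 476 = -32 + \frac{11900}{9} = \frac{11612}{9}$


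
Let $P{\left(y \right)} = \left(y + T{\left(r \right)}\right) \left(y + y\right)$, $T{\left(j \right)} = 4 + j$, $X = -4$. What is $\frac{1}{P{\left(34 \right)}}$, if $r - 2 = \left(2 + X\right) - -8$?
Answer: $\frac{1}{3128} \approx 0.00031969$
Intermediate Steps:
$r = 8$ ($r = 2 + \left(\left(2 - 4\right) - -8\right) = 2 + \left(-2 + 8\right) = 2 + 6 = 8$)
$P{\left(y \right)} = 2 y \left(12 + y\right)$ ($P{\left(y \right)} = \left(y + \left(4 + 8\right)\right) \left(y + y\right) = \left(y + 12\right) 2 y = \left(12 + y\right) 2 y = 2 y \left(12 + y\right)$)
$\frac{1}{P{\left(34 \right)}} = \frac{1}{2 \cdot 34 \left(12 + 34\right)} = \frac{1}{2 \cdot 34 \cdot 46} = \frac{1}{3128}$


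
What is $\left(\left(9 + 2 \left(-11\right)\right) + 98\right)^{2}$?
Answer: $7225$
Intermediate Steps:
$\left(\left(9 + 2 \left(-11\right)\right) + 98\right)^{2} = \left(\left(9 - 22\right) + 98\right)^{2} = \left(-13 + 98\right)^{2} = 85^{2} = 7225$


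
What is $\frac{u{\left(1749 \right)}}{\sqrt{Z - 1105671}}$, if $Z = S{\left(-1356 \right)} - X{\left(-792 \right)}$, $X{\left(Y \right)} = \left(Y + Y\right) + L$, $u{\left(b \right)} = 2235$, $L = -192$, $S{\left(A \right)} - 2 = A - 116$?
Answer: $- \frac{149 i \sqrt{1105365}}{73691} \approx - 2.1258 i$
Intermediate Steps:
$S{\left(A \right)} = -114 + A$ ($S{\left(A \right)} = 2 + \left(A - 116\right) = 2 + \left(-116 + A\right) = -114 + A$)
$X{\left(Y \right)} = -192 + 2 Y$ ($X{\left(Y \right)} = \left(Y + Y\right) - 192 = 2 Y - 192 = -192 + 2 Y$)
$Z = 306$ ($Z = \left(-114 - 1356\right) - \left(-192 + 2 \left(-792\right)\right) = -1470 - \left(-192 - 1584\right) = -1470 - -1776 = -1470 + 1776 = 306$)
$\frac{u{\left(1749 \right)}}{\sqrt{Z - 1105671}} = \frac{2235}{\sqrt{306 - 1105671}} = \frac{2235}{\sqrt{-1105365}} = \frac{2235}{i \sqrt{1105365}} = 2235 \left(- \frac{i \sqrt{1105365}}{1105365}\right) = - \frac{149 i \sqrt{1105365}}{73691}$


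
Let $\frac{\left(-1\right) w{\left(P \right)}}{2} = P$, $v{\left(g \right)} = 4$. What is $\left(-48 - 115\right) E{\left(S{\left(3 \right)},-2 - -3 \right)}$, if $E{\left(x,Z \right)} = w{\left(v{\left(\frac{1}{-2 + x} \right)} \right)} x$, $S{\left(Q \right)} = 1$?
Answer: $1304$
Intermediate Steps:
$w{\left(P \right)} = - 2 P$
$E{\left(x,Z \right)} = - 8 x$ ($E{\left(x,Z \right)} = \left(-2\right) 4 x = - 8 x$)
$\left(-48 - 115\right) E{\left(S{\left(3 \right)},-2 - -3 \right)} = \left(-48 - 115\right) \left(\left(-8\right) 1\right) = \left(-163\right) \left(-8\right) = 1304$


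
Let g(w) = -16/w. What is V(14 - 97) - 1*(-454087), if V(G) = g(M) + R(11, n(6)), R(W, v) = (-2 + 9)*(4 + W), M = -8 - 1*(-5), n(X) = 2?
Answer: 1362592/3 ≈ 4.5420e+5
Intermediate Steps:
M = -3 (M = -8 + 5 = -3)
R(W, v) = 28 + 7*W (R(W, v) = 7*(4 + W) = 28 + 7*W)
V(G) = 331/3 (V(G) = -16/(-3) + (28 + 7*11) = -16*(-1/3) + (28 + 77) = 16/3 + 105 = 331/3)
V(14 - 97) - 1*(-454087) = 331/3 - 1*(-454087) = 331/3 + 454087 = 1362592/3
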